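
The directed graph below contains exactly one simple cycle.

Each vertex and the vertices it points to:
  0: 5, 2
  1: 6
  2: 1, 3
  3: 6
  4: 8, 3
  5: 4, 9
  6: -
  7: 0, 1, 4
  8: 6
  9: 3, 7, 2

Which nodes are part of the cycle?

0, 5, 7, 9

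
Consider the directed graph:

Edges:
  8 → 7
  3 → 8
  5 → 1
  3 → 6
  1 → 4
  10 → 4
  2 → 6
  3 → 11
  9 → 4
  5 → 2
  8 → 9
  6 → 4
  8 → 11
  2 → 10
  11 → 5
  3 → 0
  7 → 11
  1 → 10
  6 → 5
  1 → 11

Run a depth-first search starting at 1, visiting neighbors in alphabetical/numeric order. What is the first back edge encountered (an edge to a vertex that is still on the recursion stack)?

5->1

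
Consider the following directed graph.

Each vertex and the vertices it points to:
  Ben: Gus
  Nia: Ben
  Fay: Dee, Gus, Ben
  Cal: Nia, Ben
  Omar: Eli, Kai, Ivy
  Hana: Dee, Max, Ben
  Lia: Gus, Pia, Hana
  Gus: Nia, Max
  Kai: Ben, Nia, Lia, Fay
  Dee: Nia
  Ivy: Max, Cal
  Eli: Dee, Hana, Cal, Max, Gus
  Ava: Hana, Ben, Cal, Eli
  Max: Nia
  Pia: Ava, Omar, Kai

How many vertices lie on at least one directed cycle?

8

A vertex is on a directed cycle iff it belongs to a strongly connected component of size ≥ 2 (or has a self-loop).
The vertices on cycles are {Ben, Gus, Kai, Lia, Max, Nia, Pia, Omar} — 8 in total.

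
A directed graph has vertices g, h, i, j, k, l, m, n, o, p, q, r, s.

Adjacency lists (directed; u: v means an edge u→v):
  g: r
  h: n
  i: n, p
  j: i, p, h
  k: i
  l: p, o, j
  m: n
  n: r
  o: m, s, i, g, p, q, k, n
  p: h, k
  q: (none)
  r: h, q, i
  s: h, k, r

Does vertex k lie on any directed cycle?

Yes

k is on a cycle iff k can reach itself via ≥1 edge.
k → i → p → k — yes.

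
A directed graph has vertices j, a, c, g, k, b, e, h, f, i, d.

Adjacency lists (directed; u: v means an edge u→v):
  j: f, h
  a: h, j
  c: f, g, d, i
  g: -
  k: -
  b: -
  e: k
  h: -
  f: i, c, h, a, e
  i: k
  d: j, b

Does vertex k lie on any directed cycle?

No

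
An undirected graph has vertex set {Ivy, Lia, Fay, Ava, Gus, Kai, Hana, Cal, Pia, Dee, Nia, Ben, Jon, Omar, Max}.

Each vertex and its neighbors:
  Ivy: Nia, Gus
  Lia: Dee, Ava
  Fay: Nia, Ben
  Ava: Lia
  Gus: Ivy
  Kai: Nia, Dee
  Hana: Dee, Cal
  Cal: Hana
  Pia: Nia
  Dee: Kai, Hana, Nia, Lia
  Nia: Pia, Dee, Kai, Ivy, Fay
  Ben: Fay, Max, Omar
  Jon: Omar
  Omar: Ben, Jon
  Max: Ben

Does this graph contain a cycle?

Yes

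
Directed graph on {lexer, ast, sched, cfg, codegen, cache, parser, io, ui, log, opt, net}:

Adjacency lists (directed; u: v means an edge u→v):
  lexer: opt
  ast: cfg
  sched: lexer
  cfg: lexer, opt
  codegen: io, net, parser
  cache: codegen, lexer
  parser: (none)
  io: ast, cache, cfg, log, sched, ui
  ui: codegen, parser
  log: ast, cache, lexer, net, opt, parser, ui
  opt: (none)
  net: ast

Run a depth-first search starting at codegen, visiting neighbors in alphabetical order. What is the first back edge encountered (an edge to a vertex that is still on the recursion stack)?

cache→codegen

DFS from codegen (visiting neighbors in alphabetical order); mark gray on enter, black on exit:
codegen gray
  io gray
    ast gray
      cfg gray
        lexer gray
          opt gray
          opt black
        lexer black
        cfg→opt: opt black — skip
      cfg black
    ast black
    cache gray
      cache→codegen: codegen is gray → back edge
First back edge: cache → codegen.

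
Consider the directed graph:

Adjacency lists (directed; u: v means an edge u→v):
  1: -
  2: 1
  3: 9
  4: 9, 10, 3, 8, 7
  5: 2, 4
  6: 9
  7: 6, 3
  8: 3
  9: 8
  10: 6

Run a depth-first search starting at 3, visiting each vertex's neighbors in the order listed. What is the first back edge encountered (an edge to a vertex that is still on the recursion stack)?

DFS from 3 (visiting each vertex's neighbors in the order listed); mark gray on enter, black on exit:
3 gray
  9 gray
    8 gray
      8→3: 3 is gray → back edge
First back edge: 8 → 3.

8->3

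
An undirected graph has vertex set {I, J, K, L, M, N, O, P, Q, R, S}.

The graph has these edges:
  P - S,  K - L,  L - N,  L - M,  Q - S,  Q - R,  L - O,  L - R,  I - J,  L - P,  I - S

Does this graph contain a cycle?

DFS, tracking each vertex's parent; an edge to a visited non-parent vertex closes a cycle.
Start from J:
visit J (parent –)
  visit I (parent J)
    visit S (parent I)
      visit P (parent S)
        visit L (parent P)
          visit N (parent L)
            N–L: parent, skip
          visit O (parent L)
            O–L: parent, skip
          L–P: parent, skip
          visit K (parent L)
            K–L: parent, skip
          visit R (parent L)
            R–L: parent, skip
            visit Q (parent R)
              Q–R: parent, skip
              Q–S: S visited and ≠ parent → cycle
Cycle: S – P – L – R – Q – S.

Yes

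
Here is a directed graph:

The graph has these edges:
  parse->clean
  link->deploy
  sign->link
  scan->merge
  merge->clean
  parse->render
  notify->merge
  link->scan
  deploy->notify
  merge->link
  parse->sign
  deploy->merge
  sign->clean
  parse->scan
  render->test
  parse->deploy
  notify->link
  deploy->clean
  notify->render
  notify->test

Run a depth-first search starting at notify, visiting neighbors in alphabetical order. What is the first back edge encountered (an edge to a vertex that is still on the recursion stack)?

merge→link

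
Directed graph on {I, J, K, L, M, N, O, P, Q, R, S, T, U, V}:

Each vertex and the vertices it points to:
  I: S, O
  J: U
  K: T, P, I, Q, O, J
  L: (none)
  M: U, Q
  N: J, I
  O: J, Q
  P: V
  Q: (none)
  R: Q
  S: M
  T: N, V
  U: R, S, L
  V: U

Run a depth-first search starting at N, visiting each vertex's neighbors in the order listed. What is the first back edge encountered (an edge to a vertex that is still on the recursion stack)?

DFS from N (visiting each vertex's neighbors in the order listed); mark gray on enter, black on exit:
N gray
  J gray
    U gray
      R gray
        Q gray
        Q black
      R black
      S gray
        M gray
          M→U: U is gray → back edge
First back edge: M → U.

M→U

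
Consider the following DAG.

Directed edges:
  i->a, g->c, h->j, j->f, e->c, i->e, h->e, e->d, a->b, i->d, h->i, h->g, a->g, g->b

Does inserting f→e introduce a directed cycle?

No

Adding f→e creates a cycle iff e can already reach f.
Explore from e: no path reaches f. The graph stays acyclic.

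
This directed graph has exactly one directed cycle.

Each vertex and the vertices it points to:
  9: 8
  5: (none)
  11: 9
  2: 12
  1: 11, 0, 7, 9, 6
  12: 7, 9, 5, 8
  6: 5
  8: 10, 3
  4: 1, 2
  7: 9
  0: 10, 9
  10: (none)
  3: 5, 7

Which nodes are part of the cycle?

3, 7, 8, 9

DFS with gray/black marking from 8:
8 gray
  10 gray
  10 black
  3 gray
    5 gray
    5 black
    7 gray
      9 gray
        9→8: 8 is gray → back edge
Back edge closes the cycle 8 → 3 → 7 → 9 → 8; its vertices are {3, 7, 8, 9}.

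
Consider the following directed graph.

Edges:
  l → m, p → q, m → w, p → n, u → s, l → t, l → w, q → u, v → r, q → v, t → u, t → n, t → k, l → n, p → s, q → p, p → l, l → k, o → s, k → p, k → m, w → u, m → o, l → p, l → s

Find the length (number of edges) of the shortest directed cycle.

2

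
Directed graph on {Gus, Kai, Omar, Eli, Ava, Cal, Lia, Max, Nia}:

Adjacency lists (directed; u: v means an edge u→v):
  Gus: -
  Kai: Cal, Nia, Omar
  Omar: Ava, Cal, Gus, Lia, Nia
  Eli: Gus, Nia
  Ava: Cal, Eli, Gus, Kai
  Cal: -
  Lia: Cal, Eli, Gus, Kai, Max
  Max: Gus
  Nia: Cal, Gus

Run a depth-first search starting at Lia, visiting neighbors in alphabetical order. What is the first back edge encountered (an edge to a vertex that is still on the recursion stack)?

DFS from Lia (visiting neighbors in alphabetical order); mark gray on enter, black on exit:
Lia gray
  Cal gray
  Cal black
  Eli gray
    Gus gray
    Gus black
    Nia gray
      Nia→Cal: Cal black — skip
      Nia→Gus: Gus black — skip
    Nia black
  Eli black
  Lia→Gus: Gus black — skip
  Kai gray
    Kai→Cal: Cal black — skip
    Kai→Nia: Nia black — skip
    Omar gray
      Ava gray
        Ava→Cal: Cal black — skip
        Ava→Eli: Eli black — skip
        Ava→Gus: Gus black — skip
        Ava→Kai: Kai is gray → back edge
First back edge: Ava → Kai.

Ava→Kai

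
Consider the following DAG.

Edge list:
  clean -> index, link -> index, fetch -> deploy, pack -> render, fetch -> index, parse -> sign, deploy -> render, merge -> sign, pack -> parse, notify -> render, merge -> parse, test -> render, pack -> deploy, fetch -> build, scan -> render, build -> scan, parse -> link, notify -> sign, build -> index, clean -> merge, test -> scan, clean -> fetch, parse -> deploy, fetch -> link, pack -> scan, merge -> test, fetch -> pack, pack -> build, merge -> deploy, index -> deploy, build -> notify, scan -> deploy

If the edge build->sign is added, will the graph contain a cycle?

No

Adding build→sign creates a cycle iff sign can already reach build.
Explore from sign: no path reaches build. The graph stays acyclic.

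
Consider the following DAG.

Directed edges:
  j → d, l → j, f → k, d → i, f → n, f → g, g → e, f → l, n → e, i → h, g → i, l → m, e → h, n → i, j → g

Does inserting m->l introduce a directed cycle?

Adding m→l creates a cycle iff l can already reach m.
Path from l: l → m.
So l → … → m → l is a cycle.

Yes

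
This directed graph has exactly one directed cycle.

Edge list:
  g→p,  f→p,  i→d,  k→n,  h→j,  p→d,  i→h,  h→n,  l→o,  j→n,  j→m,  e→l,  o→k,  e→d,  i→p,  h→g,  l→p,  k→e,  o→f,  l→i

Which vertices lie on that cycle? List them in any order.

e, k, l, o

DFS with gray/black marking from k:
k gray
  n gray
  n black
  e gray
    d gray
    d black
    l gray
      o gray
        f gray
          p gray
            p→d: d black — skip
          p black
        f black
        o→k: k is gray → back edge
Back edge closes the cycle k → e → l → o → k; its vertices are {e, k, l, o}.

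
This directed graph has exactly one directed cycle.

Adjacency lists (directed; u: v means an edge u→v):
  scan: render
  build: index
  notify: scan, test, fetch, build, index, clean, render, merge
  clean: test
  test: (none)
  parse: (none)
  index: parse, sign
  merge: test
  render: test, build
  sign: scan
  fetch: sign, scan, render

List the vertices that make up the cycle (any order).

scan, sign, build, index, render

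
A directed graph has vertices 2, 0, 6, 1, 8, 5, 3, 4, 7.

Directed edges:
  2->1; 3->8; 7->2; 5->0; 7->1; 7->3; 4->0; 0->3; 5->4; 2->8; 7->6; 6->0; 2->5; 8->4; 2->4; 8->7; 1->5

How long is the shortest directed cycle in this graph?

3

For each vertex v, BFS finds the shortest path from v back to v.
The shortest such closed walk is 7 → 3 → 8 → 7, length 3.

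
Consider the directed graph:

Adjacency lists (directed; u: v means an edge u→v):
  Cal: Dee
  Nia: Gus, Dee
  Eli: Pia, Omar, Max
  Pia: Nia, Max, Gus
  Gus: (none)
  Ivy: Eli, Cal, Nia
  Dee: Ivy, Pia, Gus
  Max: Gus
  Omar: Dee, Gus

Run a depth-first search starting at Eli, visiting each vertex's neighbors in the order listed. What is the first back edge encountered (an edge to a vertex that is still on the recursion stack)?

DFS from Eli (visiting each vertex's neighbors in the order listed); mark gray on enter, black on exit:
Eli gray
  Pia gray
    Nia gray
      Gus gray
      Gus black
      Dee gray
        Ivy gray
          Ivy→Eli: Eli is gray → back edge
First back edge: Ivy → Eli.

Ivy→Eli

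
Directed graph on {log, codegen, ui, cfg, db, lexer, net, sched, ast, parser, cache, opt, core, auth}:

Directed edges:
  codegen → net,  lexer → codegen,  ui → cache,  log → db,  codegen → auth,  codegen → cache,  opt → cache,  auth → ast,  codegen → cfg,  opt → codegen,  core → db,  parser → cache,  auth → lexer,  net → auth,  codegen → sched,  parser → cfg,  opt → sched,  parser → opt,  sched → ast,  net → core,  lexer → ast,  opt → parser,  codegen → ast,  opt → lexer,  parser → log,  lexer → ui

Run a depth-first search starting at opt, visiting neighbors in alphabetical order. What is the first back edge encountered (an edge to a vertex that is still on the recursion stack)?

lexer→codegen

DFS from opt (visiting neighbors in alphabetical order); mark gray on enter, black on exit:
opt gray
  cache gray
  cache black
  codegen gray
    ast gray
    ast black
    auth gray
      auth→ast: ast black — skip
      lexer gray
        lexer→ast: ast black — skip
        lexer→codegen: codegen is gray → back edge
First back edge: lexer → codegen.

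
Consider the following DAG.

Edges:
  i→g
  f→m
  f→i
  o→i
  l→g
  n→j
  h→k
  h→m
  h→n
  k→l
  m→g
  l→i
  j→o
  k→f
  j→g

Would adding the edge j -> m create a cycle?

No

Adding j→m creates a cycle iff m can already reach j.
Explore from m: no path reaches j. The graph stays acyclic.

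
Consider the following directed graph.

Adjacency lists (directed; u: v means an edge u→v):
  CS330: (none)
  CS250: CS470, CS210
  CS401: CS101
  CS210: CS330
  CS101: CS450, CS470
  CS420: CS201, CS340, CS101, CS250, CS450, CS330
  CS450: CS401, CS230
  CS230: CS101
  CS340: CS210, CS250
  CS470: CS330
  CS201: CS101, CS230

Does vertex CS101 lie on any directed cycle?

Yes

CS101 is on a cycle iff CS101 can reach itself via ≥1 edge.
CS101 → CS450 → CS401 → CS101 — yes.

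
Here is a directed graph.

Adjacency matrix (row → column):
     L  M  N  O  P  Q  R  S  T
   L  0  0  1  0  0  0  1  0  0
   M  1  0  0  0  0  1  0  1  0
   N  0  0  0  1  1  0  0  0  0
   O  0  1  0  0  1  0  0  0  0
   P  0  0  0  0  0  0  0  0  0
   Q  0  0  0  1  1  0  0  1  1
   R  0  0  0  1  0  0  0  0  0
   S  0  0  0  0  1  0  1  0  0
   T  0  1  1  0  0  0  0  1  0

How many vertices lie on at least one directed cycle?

A vertex is on a directed cycle iff it belongs to a strongly connected component of size ≥ 2 (or has a self-loop).
The vertices on cycles are {L, M, N, O, Q, R, S, T} — 8 in total.

8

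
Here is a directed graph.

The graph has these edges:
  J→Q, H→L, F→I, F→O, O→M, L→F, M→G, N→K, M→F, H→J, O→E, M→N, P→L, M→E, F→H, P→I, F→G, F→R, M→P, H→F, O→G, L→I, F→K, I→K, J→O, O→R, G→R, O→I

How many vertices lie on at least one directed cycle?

7

A vertex is on a directed cycle iff it belongs to a strongly connected component of size ≥ 2 (or has a self-loop).
The vertices on cycles are {F, H, J, L, M, O, P} — 7 in total.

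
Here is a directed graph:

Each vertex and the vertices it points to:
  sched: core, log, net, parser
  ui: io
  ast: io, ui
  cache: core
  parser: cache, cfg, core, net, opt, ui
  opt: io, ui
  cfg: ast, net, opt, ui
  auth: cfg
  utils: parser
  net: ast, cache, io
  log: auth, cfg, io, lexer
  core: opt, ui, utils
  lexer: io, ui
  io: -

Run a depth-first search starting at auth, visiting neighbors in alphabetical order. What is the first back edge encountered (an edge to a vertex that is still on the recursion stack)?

DFS from auth (visiting neighbors in alphabetical order); mark gray on enter, black on exit:
auth gray
  cfg gray
    ast gray
      io gray
      io black
      ui gray
        ui→io: io black — skip
      ui black
    ast black
    net gray
      net→ast: ast black — skip
      cache gray
        core gray
          opt gray
            opt→io: io black — skip
            opt→ui: ui black — skip
          opt black
          core→ui: ui black — skip
          utils gray
            parser gray
              parser→cache: cache is gray → back edge
First back edge: parser → cache.

parser->cache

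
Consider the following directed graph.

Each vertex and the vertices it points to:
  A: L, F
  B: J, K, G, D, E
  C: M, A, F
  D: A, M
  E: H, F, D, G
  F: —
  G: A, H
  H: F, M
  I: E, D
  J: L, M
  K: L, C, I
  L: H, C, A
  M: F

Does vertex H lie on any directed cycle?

No

H lies on a cycle iff there is a path from H back to itself.
Exploring from H, it never reaches itself; equivalently, its strongly connected component is a singleton.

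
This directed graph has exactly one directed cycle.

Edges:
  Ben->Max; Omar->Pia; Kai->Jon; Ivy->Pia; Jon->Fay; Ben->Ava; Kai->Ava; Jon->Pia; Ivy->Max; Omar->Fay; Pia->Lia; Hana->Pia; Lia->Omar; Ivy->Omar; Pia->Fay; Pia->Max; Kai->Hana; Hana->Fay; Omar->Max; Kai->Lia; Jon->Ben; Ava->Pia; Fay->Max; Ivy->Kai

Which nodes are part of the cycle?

DFS with gray/black marking from Lia:
Lia gray
  Omar gray
    Pia gray
      Fay gray
        Max gray
        Max black
      Fay black
      Pia→Lia: Lia is gray → back edge
Back edge closes the cycle Lia → Omar → Pia → Lia; its vertices are {Lia, Pia, Omar}.

Lia, Pia, Omar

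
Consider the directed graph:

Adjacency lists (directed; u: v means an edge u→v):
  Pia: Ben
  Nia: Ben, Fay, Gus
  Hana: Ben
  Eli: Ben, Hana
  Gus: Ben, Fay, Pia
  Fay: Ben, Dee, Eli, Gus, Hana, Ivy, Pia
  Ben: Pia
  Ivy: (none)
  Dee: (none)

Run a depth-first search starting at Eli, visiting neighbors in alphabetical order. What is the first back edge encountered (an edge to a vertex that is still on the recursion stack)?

DFS from Eli (visiting neighbors in alphabetical order); mark gray on enter, black on exit:
Eli gray
  Ben gray
    Pia gray
      Pia→Ben: Ben is gray → back edge
First back edge: Pia → Ben.

Pia->Ben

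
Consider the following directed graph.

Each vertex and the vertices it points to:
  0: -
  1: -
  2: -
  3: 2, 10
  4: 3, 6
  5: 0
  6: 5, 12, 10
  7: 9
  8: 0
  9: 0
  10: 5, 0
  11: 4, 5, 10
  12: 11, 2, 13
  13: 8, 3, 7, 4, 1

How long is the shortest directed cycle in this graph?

4

For each vertex v, BFS finds the shortest path from v back to v.
The shortest such closed walk is 12 → 11 → 4 → 6 → 12, length 4.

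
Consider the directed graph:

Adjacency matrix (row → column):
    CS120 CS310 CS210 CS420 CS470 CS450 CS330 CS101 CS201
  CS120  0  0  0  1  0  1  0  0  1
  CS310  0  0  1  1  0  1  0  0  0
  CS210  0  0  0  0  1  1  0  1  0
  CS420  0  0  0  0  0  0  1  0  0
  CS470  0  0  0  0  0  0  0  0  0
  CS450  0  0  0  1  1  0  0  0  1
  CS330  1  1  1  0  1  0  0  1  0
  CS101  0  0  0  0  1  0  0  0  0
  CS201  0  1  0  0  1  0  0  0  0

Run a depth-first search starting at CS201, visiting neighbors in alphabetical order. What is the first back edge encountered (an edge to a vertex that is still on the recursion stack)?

CS450→CS201

DFS from CS201 (visiting neighbors in alphabetical order); mark gray on enter, black on exit:
CS201 gray
  CS310 gray
    CS210 gray
      CS101 gray
        CS470 gray
        CS470 black
      CS101 black
      CS450 gray
        CS450→CS201: CS201 is gray → back edge
First back edge: CS450 → CS201.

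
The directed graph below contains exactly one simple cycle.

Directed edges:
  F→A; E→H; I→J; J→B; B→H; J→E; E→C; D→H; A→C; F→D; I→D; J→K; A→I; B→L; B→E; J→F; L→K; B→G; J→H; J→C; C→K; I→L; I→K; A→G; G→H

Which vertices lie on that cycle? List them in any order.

DFS with gray/black marking from J:
J gray
  K gray
  K black
  H gray
  H black
  E gray
    C gray
      C→K: K black — skip
    C black
    E→H: H black — skip
  E black
  B gray
    L gray
      L→K: K black — skip
    L black
    B→E: E black — skip
    G gray
      G→H: H black — skip
    G black
    B→H: H black — skip
  B black
  F gray
    A gray
      A→G: G black — skip
      A→C: C black — skip
      I gray
        I→L: L black — skip
        I→K: K black — skip
        I→J: J is gray → back edge
Back edge closes the cycle J → F → A → I → J; its vertices are {A, F, I, J}.

A, F, I, J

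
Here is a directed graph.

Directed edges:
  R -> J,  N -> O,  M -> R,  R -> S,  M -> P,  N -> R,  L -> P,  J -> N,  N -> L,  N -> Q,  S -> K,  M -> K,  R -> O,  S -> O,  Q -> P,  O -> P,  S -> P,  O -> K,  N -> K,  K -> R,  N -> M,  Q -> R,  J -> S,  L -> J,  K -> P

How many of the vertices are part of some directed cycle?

A vertex is on a directed cycle iff it belongs to a strongly connected component of size ≥ 2 (or has a self-loop).
The vertices on cycles are {J, K, L, M, N, O, Q, R, S} — 9 in total.

9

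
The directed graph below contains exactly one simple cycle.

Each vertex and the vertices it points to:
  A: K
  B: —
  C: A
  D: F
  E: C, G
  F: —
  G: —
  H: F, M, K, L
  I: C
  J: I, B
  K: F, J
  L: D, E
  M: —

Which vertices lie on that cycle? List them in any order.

DFS with gray/black marking from K:
K gray
  F gray
  F black
  J gray
    I gray
      C gray
        A gray
          A→K: K is gray → back edge
Back edge closes the cycle K → J → I → C → A → K; its vertices are {A, C, I, J, K}.

A, C, I, J, K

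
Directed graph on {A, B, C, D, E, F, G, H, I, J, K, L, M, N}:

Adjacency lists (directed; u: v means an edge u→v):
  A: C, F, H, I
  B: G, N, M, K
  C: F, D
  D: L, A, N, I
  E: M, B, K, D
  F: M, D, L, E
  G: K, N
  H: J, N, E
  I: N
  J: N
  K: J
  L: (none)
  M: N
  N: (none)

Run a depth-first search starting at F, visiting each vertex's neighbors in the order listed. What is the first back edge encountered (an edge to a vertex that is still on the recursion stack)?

C→F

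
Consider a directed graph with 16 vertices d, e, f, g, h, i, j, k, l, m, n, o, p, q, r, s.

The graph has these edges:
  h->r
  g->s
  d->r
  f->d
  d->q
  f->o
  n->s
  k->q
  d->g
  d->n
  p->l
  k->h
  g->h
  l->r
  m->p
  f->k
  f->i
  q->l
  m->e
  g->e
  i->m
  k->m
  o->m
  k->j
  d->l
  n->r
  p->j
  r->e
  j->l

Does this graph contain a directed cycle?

DFS with white/gray/black marking, starting from p:
p gray
  j gray
    l gray
      r gray
        e gray
        e black
      r black
    l black
  j black
  p→l: l black — skip
p black
d gray
  d→r: r black — skip
  n gray
    n→r: r black — skip
    s gray
    s black
  n black
  g gray
    g→s: s black — skip
    g→e: e black — skip
    h gray
      h→r: r black — skip
    h black
  g black
  d→l: l black — skip
  q gray
    q→l: l black — skip
  q black
d black
f gray
  k gray
    k→q: q black — skip
    m gray
      m→e: e black — skip
      m→p: p black — skip
    m black
    k→j: j black — skip
    k→h: h black — skip
  k black
  i gray
    i→m: m black — skip
  i black
  o gray
    o→m: m black — skip
  o black
  f→d: d black — skip
f black
Every edge goes to a white or black vertex — no back edge, so the graph is acyclic.

No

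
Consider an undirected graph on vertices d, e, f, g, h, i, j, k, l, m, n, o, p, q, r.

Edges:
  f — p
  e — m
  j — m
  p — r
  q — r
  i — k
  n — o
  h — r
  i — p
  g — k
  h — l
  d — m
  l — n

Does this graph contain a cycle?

No

DFS, tracking each vertex's parent; an edge to a visited non-parent vertex closes a cycle.
Start from l:
visit l (parent –)
  visit n (parent l)
    n–l: parent, skip
    visit o (parent n)
      o–n: parent, skip
  visit h (parent l)
    h–l: parent, skip
    visit r (parent h)
      visit q (parent r)
        q–r: parent, skip
      r–h: parent, skip
      visit p (parent r)
        visit i (parent p)
          visit k (parent i)
            k–i: parent, skip
            visit g (parent k)
              g–k: parent, skip
          i–p: parent, skip
        visit f (parent p)
          f–p: parent, skip
        p–r: parent, skip
visit d (parent –)
  visit m (parent d)
    visit j (parent m)
      j–m: parent, skip
    visit e (parent m)
      e–m: parent, skip
    m–d: parent, skip
No non-parent visited neighbor found — the graph is a forest.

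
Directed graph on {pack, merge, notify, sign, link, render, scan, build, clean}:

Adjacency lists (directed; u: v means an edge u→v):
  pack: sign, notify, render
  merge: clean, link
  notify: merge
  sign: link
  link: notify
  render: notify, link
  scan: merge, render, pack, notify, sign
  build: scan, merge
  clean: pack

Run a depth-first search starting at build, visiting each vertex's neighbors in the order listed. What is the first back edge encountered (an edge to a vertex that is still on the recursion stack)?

notify→merge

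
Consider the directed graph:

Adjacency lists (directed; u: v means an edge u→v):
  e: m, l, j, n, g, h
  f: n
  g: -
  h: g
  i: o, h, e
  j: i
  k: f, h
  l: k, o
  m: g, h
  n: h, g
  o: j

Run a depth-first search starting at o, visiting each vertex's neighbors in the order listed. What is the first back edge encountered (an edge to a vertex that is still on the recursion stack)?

DFS from o (visiting each vertex's neighbors in the order listed); mark gray on enter, black on exit:
o gray
  j gray
    i gray
      i→o: o is gray → back edge
First back edge: i → o.

i→o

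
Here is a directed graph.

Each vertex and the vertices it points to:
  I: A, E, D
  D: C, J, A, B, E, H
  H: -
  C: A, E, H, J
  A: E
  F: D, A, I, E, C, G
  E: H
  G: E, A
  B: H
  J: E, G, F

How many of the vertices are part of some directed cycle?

5

A vertex is on a directed cycle iff it belongs to a strongly connected component of size ≥ 2 (or has a self-loop).
The vertices on cycles are {C, D, F, I, J} — 5 in total.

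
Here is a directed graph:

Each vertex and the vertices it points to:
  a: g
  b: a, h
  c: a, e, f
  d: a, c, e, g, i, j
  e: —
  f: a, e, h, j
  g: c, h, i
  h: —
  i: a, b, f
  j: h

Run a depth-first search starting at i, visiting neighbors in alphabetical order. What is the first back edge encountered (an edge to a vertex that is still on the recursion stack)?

DFS from i (visiting neighbors in alphabetical order); mark gray on enter, black on exit:
i gray
  a gray
    g gray
      c gray
        c→a: a is gray → back edge
First back edge: c → a.

c→a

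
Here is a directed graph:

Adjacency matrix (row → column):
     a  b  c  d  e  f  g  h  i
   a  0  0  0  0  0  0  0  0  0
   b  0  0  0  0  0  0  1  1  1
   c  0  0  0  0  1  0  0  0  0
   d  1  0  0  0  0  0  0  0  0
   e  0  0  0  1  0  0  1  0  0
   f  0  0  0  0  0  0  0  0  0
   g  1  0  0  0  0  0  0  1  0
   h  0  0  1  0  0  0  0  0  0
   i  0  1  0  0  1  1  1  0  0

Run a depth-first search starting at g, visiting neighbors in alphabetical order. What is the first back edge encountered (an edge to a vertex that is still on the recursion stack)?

e->g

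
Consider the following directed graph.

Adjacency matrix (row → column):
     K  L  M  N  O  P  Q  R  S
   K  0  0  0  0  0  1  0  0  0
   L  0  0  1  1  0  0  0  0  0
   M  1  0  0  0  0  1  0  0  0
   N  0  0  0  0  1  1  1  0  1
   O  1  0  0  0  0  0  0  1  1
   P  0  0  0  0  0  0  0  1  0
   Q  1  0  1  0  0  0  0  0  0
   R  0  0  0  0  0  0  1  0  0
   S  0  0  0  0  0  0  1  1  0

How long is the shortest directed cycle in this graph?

4

For each vertex v, BFS finds the shortest path from v back to v.
The shortest such closed walk is P → R → Q → K → P, length 4.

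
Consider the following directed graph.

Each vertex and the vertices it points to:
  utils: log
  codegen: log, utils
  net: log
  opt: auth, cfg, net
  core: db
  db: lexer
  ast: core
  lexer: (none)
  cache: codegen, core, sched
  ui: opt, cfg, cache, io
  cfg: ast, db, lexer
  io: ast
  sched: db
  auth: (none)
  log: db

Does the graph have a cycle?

DFS with white/gray/black marking, starting from auth:
auth gray
auth black
utils gray
  log gray
    db gray
      lexer gray
      lexer black
    db black
  log black
utils black
codegen gray
  codegen→log: log black — skip
  codegen→utils: utils black — skip
codegen black
net gray
  net→log: log black — skip
net black
opt gray
  opt→auth: auth black — skip
  cfg gray
    ast gray
      core gray
        core→db: db black — skip
      core black
    ast black
    cfg→db: db black — skip
    cfg→lexer: lexer black — skip
  cfg black
  opt→net: net black — skip
opt black
cache gray
  cache→codegen: codegen black — skip
  cache→core: core black — skip
  sched gray
    sched→db: db black — skip
  sched black
cache black
ui gray
  ui→opt: opt black — skip
  ui→cfg: cfg black — skip
  ui→cache: cache black — skip
  io gray
    io→ast: ast black — skip
  io black
ui black
Every edge goes to a white or black vertex — no back edge, so the graph is acyclic.

No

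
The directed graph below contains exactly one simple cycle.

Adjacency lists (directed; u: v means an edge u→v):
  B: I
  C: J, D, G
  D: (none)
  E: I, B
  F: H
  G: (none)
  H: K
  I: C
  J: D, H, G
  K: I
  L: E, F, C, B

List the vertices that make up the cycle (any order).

C, H, I, J, K

DFS with gray/black marking from C:
C gray
  J gray
    D gray
    D black
    H gray
      K gray
        I gray
          I→C: C is gray → back edge
Back edge closes the cycle C → J → H → K → I → C; its vertices are {C, H, I, J, K}.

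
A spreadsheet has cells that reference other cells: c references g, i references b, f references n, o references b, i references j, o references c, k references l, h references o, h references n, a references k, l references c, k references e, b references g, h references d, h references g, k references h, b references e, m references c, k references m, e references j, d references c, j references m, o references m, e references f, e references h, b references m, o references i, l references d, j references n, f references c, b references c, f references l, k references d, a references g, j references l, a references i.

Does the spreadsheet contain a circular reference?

DFS with white/gray/black marking, starting from a:
a gray
  i gray
    j gray
      m gray
        c gray
          g gray
          g black
        c black
      m black
      n gray
      n black
      l gray
        l→c: c black — skip
        d gray
          d→c: c black — skip
        d black
      l black
    j black
    b gray
      b→m: m black — skip
      b→g: g black — skip
      e gray
        e→j: j black — skip
        f gray
          f→l: l black — skip
          f→c: c black — skip
          f→n: n black — skip
        f black
        h gray
          h→n: n black — skip
          h→g: g black — skip
          h→d: d black — skip
          o gray
            o→m: m black — skip
            o→c: c black — skip
            o→b: b is gray → back edge
Back edge found, so a cycle exists: b → e → h → o → b.

Yes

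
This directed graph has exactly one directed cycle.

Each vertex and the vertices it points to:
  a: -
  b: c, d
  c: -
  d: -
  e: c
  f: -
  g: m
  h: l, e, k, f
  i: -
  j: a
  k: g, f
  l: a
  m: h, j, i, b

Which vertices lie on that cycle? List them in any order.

DFS with gray/black marking from m:
m gray
  h gray
    l gray
      a gray
      a black
    l black
    e gray
      c gray
      c black
    e black
    k gray
      g gray
        g→m: m is gray → back edge
Back edge closes the cycle m → h → k → g → m; its vertices are {g, h, k, m}.

g, h, k, m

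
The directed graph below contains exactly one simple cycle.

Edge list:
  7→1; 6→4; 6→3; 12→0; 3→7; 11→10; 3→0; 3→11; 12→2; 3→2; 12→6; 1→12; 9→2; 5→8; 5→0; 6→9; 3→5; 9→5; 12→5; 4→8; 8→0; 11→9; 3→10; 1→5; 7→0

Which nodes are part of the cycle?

1, 3, 6, 7, 12

DFS with gray/black marking from 6:
6 gray
  4 gray
    8 gray
      0 gray
      0 black
    8 black
  4 black
  3 gray
    11 gray
      9 gray
        2 gray
        2 black
        5 gray
          5→8: 8 black — skip
          5→0: 0 black — skip
        5 black
      9 black
      10 gray
      10 black
    11 black
    7 gray
      7→0: 0 black — skip
      1 gray
        1→5: 5 black — skip
        12 gray
          12→0: 0 black — skip
          12→6: 6 is gray → back edge
Back edge closes the cycle 6 → 3 → 7 → 1 → 12 → 6; its vertices are {1, 3, 6, 7, 12}.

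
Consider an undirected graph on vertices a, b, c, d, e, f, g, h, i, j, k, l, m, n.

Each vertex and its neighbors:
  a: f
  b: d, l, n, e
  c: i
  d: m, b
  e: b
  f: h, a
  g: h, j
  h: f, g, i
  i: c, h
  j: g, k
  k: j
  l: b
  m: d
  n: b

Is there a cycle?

No

DFS, tracking each vertex's parent; an edge to a visited non-parent vertex closes a cycle.
Start from c:
visit c (parent –)
  visit i (parent c)
    i–c: parent, skip
    visit h (parent i)
      visit f (parent h)
        f–h: parent, skip
        visit a (parent f)
          a–f: parent, skip
      visit g (parent h)
        g–h: parent, skip
        visit j (parent g)
          j–g: parent, skip
          visit k (parent j)
            k–j: parent, skip
      h–i: parent, skip
visit b (parent –)
  visit d (parent b)
    visit m (parent d)
      m–d: parent, skip
    d–b: parent, skip
  visit l (parent b)
    l–b: parent, skip
  visit n (parent b)
    n–b: parent, skip
  visit e (parent b)
    e–b: parent, skip
No non-parent visited neighbor found — the graph is a forest.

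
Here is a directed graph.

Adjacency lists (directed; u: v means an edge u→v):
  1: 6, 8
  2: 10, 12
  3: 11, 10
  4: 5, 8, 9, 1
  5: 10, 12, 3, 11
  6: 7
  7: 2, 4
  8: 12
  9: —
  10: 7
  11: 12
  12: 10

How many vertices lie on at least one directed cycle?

A vertex is on a directed cycle iff it belongs to a strongly connected component of size ≥ 2 (or has a self-loop).
The vertices on cycles are {1, 2, 3, 4, 5, 6, 7, 8, 10, 11, 12} — 11 in total.

11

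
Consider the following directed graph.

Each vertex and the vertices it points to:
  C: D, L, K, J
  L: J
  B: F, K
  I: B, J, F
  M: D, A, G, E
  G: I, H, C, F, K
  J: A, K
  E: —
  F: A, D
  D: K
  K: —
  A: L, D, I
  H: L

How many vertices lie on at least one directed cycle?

6

A vertex is on a directed cycle iff it belongs to a strongly connected component of size ≥ 2 (or has a self-loop).
The vertices on cycles are {A, B, F, I, J, L} — 6 in total.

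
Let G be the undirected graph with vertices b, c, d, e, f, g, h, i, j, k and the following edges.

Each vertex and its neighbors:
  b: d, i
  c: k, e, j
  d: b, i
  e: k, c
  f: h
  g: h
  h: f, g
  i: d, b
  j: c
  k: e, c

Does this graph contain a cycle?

Yes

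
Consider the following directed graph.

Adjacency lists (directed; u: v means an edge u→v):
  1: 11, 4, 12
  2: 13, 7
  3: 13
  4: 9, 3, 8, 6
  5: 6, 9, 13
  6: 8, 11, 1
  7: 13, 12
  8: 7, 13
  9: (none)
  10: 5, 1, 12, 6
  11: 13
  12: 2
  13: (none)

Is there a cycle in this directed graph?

DFS with white/gray/black marking, starting from 9:
9 gray
9 black
1 gray
  11 gray
    13 gray
    13 black
  11 black
  4 gray
    4→9: 9 black — skip
    3 gray
      3→13: 13 black — skip
    3 black
    8 gray
      7 gray
        7→13: 13 black — skip
        12 gray
          2 gray
            2→13: 13 black — skip
            2→7: 7 is gray → back edge
Back edge found, so a cycle exists: 7 → 12 → 2 → 7.

Yes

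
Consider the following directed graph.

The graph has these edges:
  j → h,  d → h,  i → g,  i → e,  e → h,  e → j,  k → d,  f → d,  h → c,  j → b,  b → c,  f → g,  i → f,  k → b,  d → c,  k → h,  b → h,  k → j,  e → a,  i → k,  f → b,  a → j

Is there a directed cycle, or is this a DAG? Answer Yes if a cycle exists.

DFS with white/gray/black marking, starting from c:
c gray
c black
a gray
  j gray
    b gray
      b→c: c black — skip
      h gray
        h→c: c black — skip
      h black
    b black
    j→h: h black — skip
  j black
a black
d gray
  d→c: c black — skip
  d→h: h black — skip
d black
e gray
  e→a: a black — skip
  e→j: j black — skip
  e→h: h black — skip
e black
f gray
  f→b: b black — skip
  f→d: d black — skip
  g gray
  g black
f black
i gray
  i→f: f black — skip
  k gray
    k→j: j black — skip
    k→h: h black — skip
    k→d: d black — skip
    k→b: b black — skip
  k black
  i→g: g black — skip
  i→e: e black — skip
i black
Every edge goes to a white or black vertex — no back edge, so the graph is acyclic.

No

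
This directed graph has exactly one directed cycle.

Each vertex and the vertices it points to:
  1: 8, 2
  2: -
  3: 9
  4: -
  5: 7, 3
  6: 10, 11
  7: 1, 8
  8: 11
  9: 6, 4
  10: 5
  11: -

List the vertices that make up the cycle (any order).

3, 5, 6, 9, 10

DFS with gray/black marking from 5:
5 gray
  7 gray
    1 gray
      8 gray
        11 gray
        11 black
      8 black
      2 gray
      2 black
    1 black
    7→8: 8 black — skip
  7 black
  3 gray
    9 gray
      6 gray
        10 gray
          10→5: 5 is gray → back edge
Back edge closes the cycle 5 → 3 → 9 → 6 → 10 → 5; its vertices are {3, 5, 6, 9, 10}.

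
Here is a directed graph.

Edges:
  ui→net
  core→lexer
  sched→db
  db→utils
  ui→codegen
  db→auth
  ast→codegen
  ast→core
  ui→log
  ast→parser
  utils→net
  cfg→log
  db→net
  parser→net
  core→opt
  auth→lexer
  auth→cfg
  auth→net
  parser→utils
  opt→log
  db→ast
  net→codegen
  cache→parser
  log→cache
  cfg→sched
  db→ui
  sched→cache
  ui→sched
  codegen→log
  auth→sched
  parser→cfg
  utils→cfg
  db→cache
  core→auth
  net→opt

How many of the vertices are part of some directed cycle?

14

A vertex is on a directed cycle iff it belongs to a strongly connected component of size ≥ 2 (or has a self-loop).
The vertices on cycles are {db, ui, ast, cfg, log, net, opt, auth, core, cache, sched, utils, parser, codegen} — 14 in total.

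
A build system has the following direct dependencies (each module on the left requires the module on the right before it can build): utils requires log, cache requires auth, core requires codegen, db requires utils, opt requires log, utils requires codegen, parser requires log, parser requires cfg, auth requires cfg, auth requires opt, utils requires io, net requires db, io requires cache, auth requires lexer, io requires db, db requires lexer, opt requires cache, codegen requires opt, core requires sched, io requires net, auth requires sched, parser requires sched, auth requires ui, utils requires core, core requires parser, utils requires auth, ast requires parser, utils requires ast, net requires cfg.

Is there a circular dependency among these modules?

DFS with white/gray/black marking, starting from lexer:
lexer gray
lexer black
net gray
  cfg gray
  cfg black
  db gray
    utils gray
      ast gray
        parser gray
          log gray
          log black
          sched gray
          sched black
          parser→cfg: cfg black — skip
        parser black
      ast black
      utils→log: log black — skip
      auth gray
        auth→cfg: cfg black — skip
        ui gray
        ui black
        auth→sched: sched black — skip
        auth→lexer: lexer black — skip
        opt gray
          opt→log: log black — skip
          cache gray
            cache→auth: auth is gray → back edge
Back edge found, so a cycle exists: auth → opt → cache → auth.

Yes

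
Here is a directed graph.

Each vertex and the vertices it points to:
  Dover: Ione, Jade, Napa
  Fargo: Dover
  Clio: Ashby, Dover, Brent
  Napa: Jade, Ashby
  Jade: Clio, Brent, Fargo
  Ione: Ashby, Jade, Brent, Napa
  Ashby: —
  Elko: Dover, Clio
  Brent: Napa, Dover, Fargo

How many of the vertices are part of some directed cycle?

A vertex is on a directed cycle iff it belongs to a strongly connected component of size ≥ 2 (or has a self-loop).
The vertices on cycles are {Clio, Ione, Jade, Napa, Brent, Dover, Fargo} — 7 in total.

7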